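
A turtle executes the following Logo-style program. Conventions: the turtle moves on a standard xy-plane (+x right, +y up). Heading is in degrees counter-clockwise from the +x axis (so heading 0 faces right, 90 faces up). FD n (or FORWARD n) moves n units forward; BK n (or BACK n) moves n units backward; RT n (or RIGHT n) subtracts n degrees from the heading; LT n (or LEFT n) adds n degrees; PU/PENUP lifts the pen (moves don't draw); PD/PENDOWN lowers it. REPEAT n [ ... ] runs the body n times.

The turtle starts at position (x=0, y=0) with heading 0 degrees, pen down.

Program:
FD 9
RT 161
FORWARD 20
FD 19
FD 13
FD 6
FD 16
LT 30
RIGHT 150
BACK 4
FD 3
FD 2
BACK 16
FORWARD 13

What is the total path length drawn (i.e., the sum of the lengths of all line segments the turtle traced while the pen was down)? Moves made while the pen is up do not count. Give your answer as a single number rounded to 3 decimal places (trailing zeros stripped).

Answer: 121

Derivation:
Executing turtle program step by step:
Start: pos=(0,0), heading=0, pen down
FD 9: (0,0) -> (9,0) [heading=0, draw]
RT 161: heading 0 -> 199
FD 20: (9,0) -> (-9.91,-6.511) [heading=199, draw]
FD 19: (-9.91,-6.511) -> (-27.875,-12.697) [heading=199, draw]
FD 13: (-27.875,-12.697) -> (-40.167,-16.93) [heading=199, draw]
FD 6: (-40.167,-16.93) -> (-45.84,-18.883) [heading=199, draw]
FD 16: (-45.84,-18.883) -> (-60.968,-24.092) [heading=199, draw]
LT 30: heading 199 -> 229
RT 150: heading 229 -> 79
BK 4: (-60.968,-24.092) -> (-61.732,-28.019) [heading=79, draw]
FD 3: (-61.732,-28.019) -> (-61.159,-25.074) [heading=79, draw]
FD 2: (-61.159,-25.074) -> (-60.778,-23.11) [heading=79, draw]
BK 16: (-60.778,-23.11) -> (-63.831,-38.816) [heading=79, draw]
FD 13: (-63.831,-38.816) -> (-61.35,-26.055) [heading=79, draw]
Final: pos=(-61.35,-26.055), heading=79, 11 segment(s) drawn

Segment lengths:
  seg 1: (0,0) -> (9,0), length = 9
  seg 2: (9,0) -> (-9.91,-6.511), length = 20
  seg 3: (-9.91,-6.511) -> (-27.875,-12.697), length = 19
  seg 4: (-27.875,-12.697) -> (-40.167,-16.93), length = 13
  seg 5: (-40.167,-16.93) -> (-45.84,-18.883), length = 6
  seg 6: (-45.84,-18.883) -> (-60.968,-24.092), length = 16
  seg 7: (-60.968,-24.092) -> (-61.732,-28.019), length = 4
  seg 8: (-61.732,-28.019) -> (-61.159,-25.074), length = 3
  seg 9: (-61.159,-25.074) -> (-60.778,-23.11), length = 2
  seg 10: (-60.778,-23.11) -> (-63.831,-38.816), length = 16
  seg 11: (-63.831,-38.816) -> (-61.35,-26.055), length = 13
Total = 121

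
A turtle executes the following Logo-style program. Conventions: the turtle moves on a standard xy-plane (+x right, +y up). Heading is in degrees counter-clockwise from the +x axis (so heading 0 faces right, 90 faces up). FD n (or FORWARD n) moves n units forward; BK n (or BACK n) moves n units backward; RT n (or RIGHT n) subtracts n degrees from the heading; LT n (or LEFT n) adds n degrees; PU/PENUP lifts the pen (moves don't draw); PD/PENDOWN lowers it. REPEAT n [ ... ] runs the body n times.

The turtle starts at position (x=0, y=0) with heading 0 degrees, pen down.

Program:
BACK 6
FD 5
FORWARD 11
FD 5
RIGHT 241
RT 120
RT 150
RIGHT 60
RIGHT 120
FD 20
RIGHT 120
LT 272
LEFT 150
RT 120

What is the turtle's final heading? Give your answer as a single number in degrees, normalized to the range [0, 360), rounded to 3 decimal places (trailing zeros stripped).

Answer: 211

Derivation:
Executing turtle program step by step:
Start: pos=(0,0), heading=0, pen down
BK 6: (0,0) -> (-6,0) [heading=0, draw]
FD 5: (-6,0) -> (-1,0) [heading=0, draw]
FD 11: (-1,0) -> (10,0) [heading=0, draw]
FD 5: (10,0) -> (15,0) [heading=0, draw]
RT 241: heading 0 -> 119
RT 120: heading 119 -> 359
RT 150: heading 359 -> 209
RT 60: heading 209 -> 149
RT 120: heading 149 -> 29
FD 20: (15,0) -> (32.492,9.696) [heading=29, draw]
RT 120: heading 29 -> 269
LT 272: heading 269 -> 181
LT 150: heading 181 -> 331
RT 120: heading 331 -> 211
Final: pos=(32.492,9.696), heading=211, 5 segment(s) drawn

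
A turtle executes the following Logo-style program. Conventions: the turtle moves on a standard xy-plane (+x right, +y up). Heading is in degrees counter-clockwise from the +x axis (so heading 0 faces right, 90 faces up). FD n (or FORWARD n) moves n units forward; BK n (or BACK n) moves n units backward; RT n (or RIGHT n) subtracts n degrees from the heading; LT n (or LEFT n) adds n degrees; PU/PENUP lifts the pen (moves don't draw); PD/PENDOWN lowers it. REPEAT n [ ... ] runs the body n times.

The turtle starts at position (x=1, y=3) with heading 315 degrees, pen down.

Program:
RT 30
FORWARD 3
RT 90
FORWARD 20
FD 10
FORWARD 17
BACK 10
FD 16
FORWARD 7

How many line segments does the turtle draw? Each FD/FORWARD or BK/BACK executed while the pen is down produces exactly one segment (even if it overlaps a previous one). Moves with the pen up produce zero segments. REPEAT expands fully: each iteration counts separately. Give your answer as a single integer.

Executing turtle program step by step:
Start: pos=(1,3), heading=315, pen down
RT 30: heading 315 -> 285
FD 3: (1,3) -> (1.776,0.102) [heading=285, draw]
RT 90: heading 285 -> 195
FD 20: (1.776,0.102) -> (-17.542,-5.074) [heading=195, draw]
FD 10: (-17.542,-5.074) -> (-27.201,-7.662) [heading=195, draw]
FD 17: (-27.201,-7.662) -> (-43.622,-12.062) [heading=195, draw]
BK 10: (-43.622,-12.062) -> (-33.963,-9.474) [heading=195, draw]
FD 16: (-33.963,-9.474) -> (-49.418,-13.615) [heading=195, draw]
FD 7: (-49.418,-13.615) -> (-56.179,-15.427) [heading=195, draw]
Final: pos=(-56.179,-15.427), heading=195, 7 segment(s) drawn
Segments drawn: 7

Answer: 7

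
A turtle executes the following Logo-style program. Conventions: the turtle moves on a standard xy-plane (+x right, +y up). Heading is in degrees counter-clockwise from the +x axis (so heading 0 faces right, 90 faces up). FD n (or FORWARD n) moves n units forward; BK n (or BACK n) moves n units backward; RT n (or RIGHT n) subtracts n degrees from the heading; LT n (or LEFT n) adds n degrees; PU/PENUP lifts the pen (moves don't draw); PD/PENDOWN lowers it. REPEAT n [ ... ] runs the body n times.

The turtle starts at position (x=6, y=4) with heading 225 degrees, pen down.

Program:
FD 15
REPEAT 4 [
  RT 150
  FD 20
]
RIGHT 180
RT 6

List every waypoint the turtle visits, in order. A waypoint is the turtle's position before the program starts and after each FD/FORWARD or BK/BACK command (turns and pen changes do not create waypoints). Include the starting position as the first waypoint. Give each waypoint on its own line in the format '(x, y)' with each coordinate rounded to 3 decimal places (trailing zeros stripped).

Executing turtle program step by step:
Start: pos=(6,4), heading=225, pen down
FD 15: (6,4) -> (-4.607,-6.607) [heading=225, draw]
REPEAT 4 [
  -- iteration 1/4 --
  RT 150: heading 225 -> 75
  FD 20: (-4.607,-6.607) -> (0.57,12.712) [heading=75, draw]
  -- iteration 2/4 --
  RT 150: heading 75 -> 285
  FD 20: (0.57,12.712) -> (5.746,-6.607) [heading=285, draw]
  -- iteration 3/4 --
  RT 150: heading 285 -> 135
  FD 20: (5.746,-6.607) -> (-8.396,7.536) [heading=135, draw]
  -- iteration 4/4 --
  RT 150: heading 135 -> 345
  FD 20: (-8.396,7.536) -> (10.923,2.359) [heading=345, draw]
]
RT 180: heading 345 -> 165
RT 6: heading 165 -> 159
Final: pos=(10.923,2.359), heading=159, 5 segment(s) drawn
Waypoints (6 total):
(6, 4)
(-4.607, -6.607)
(0.57, 12.712)
(5.746, -6.607)
(-8.396, 7.536)
(10.923, 2.359)

Answer: (6, 4)
(-4.607, -6.607)
(0.57, 12.712)
(5.746, -6.607)
(-8.396, 7.536)
(10.923, 2.359)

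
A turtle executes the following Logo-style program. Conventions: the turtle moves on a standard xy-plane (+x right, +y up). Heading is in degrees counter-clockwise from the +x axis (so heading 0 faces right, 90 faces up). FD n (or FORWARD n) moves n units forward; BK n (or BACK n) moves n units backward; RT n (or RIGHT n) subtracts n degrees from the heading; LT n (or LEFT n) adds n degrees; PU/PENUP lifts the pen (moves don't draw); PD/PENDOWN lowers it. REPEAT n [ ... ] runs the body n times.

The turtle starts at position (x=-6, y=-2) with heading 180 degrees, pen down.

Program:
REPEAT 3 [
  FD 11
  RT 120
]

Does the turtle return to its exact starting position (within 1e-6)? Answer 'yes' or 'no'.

Executing turtle program step by step:
Start: pos=(-6,-2), heading=180, pen down
REPEAT 3 [
  -- iteration 1/3 --
  FD 11: (-6,-2) -> (-17,-2) [heading=180, draw]
  RT 120: heading 180 -> 60
  -- iteration 2/3 --
  FD 11: (-17,-2) -> (-11.5,7.526) [heading=60, draw]
  RT 120: heading 60 -> 300
  -- iteration 3/3 --
  FD 11: (-11.5,7.526) -> (-6,-2) [heading=300, draw]
  RT 120: heading 300 -> 180
]
Final: pos=(-6,-2), heading=180, 3 segment(s) drawn

Start position: (-6, -2)
Final position: (-6, -2)
Distance = 0; < 1e-6 -> CLOSED

Answer: yes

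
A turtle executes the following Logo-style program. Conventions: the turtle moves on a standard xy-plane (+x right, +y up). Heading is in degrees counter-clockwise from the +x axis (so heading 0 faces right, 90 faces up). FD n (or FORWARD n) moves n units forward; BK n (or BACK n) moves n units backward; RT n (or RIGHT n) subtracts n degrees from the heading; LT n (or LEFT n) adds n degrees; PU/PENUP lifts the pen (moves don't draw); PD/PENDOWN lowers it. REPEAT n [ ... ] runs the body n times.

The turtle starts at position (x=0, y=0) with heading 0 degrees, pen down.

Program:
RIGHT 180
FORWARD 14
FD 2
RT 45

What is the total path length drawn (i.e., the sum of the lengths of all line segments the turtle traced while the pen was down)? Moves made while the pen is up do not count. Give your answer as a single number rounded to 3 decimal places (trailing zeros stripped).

Answer: 16

Derivation:
Executing turtle program step by step:
Start: pos=(0,0), heading=0, pen down
RT 180: heading 0 -> 180
FD 14: (0,0) -> (-14,0) [heading=180, draw]
FD 2: (-14,0) -> (-16,0) [heading=180, draw]
RT 45: heading 180 -> 135
Final: pos=(-16,0), heading=135, 2 segment(s) drawn

Segment lengths:
  seg 1: (0,0) -> (-14,0), length = 14
  seg 2: (-14,0) -> (-16,0), length = 2
Total = 16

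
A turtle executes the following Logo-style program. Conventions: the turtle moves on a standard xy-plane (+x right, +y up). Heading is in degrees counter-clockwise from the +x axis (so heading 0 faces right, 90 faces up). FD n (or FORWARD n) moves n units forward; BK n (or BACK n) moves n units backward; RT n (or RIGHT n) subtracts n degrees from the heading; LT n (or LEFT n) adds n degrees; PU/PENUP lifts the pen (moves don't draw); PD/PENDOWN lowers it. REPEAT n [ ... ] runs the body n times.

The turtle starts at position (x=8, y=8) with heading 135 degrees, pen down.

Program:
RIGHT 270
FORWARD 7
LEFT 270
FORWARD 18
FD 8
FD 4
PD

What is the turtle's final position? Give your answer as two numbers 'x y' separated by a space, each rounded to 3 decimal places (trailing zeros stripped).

Executing turtle program step by step:
Start: pos=(8,8), heading=135, pen down
RT 270: heading 135 -> 225
FD 7: (8,8) -> (3.05,3.05) [heading=225, draw]
LT 270: heading 225 -> 135
FD 18: (3.05,3.05) -> (-9.678,15.778) [heading=135, draw]
FD 8: (-9.678,15.778) -> (-15.335,21.435) [heading=135, draw]
FD 4: (-15.335,21.435) -> (-18.163,24.263) [heading=135, draw]
PD: pen down
Final: pos=(-18.163,24.263), heading=135, 4 segment(s) drawn

Answer: -18.163 24.263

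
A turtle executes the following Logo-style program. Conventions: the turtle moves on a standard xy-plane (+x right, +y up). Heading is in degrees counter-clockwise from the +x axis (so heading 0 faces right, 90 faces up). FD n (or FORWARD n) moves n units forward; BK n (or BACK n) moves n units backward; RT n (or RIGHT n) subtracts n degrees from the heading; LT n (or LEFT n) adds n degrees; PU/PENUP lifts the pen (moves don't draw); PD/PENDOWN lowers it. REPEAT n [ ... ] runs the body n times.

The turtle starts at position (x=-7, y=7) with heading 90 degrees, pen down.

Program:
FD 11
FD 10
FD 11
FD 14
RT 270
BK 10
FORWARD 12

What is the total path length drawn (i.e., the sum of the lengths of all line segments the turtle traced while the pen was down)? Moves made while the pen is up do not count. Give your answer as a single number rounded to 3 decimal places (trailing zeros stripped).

Answer: 68

Derivation:
Executing turtle program step by step:
Start: pos=(-7,7), heading=90, pen down
FD 11: (-7,7) -> (-7,18) [heading=90, draw]
FD 10: (-7,18) -> (-7,28) [heading=90, draw]
FD 11: (-7,28) -> (-7,39) [heading=90, draw]
FD 14: (-7,39) -> (-7,53) [heading=90, draw]
RT 270: heading 90 -> 180
BK 10: (-7,53) -> (3,53) [heading=180, draw]
FD 12: (3,53) -> (-9,53) [heading=180, draw]
Final: pos=(-9,53), heading=180, 6 segment(s) drawn

Segment lengths:
  seg 1: (-7,7) -> (-7,18), length = 11
  seg 2: (-7,18) -> (-7,28), length = 10
  seg 3: (-7,28) -> (-7,39), length = 11
  seg 4: (-7,39) -> (-7,53), length = 14
  seg 5: (-7,53) -> (3,53), length = 10
  seg 6: (3,53) -> (-9,53), length = 12
Total = 68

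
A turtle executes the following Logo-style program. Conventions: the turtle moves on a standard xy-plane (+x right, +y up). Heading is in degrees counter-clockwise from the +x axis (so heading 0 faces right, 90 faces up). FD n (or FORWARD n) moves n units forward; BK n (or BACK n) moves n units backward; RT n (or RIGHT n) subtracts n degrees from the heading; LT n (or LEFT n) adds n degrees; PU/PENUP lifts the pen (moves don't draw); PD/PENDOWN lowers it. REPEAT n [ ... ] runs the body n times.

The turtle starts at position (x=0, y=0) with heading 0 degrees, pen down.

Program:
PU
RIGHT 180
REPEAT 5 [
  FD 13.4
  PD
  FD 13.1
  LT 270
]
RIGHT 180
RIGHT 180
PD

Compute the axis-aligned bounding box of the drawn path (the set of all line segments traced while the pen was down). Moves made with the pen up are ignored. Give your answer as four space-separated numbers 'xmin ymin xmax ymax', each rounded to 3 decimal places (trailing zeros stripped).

Executing turtle program step by step:
Start: pos=(0,0), heading=0, pen down
PU: pen up
RT 180: heading 0 -> 180
REPEAT 5 [
  -- iteration 1/5 --
  FD 13.4: (0,0) -> (-13.4,0) [heading=180, move]
  PD: pen down
  FD 13.1: (-13.4,0) -> (-26.5,0) [heading=180, draw]
  LT 270: heading 180 -> 90
  -- iteration 2/5 --
  FD 13.4: (-26.5,0) -> (-26.5,13.4) [heading=90, draw]
  PD: pen down
  FD 13.1: (-26.5,13.4) -> (-26.5,26.5) [heading=90, draw]
  LT 270: heading 90 -> 0
  -- iteration 3/5 --
  FD 13.4: (-26.5,26.5) -> (-13.1,26.5) [heading=0, draw]
  PD: pen down
  FD 13.1: (-13.1,26.5) -> (0,26.5) [heading=0, draw]
  LT 270: heading 0 -> 270
  -- iteration 4/5 --
  FD 13.4: (0,26.5) -> (0,13.1) [heading=270, draw]
  PD: pen down
  FD 13.1: (0,13.1) -> (0,0) [heading=270, draw]
  LT 270: heading 270 -> 180
  -- iteration 5/5 --
  FD 13.4: (0,0) -> (-13.4,0) [heading=180, draw]
  PD: pen down
  FD 13.1: (-13.4,0) -> (-26.5,0) [heading=180, draw]
  LT 270: heading 180 -> 90
]
RT 180: heading 90 -> 270
RT 180: heading 270 -> 90
PD: pen down
Final: pos=(-26.5,0), heading=90, 9 segment(s) drawn

Segment endpoints: x in {-26.5, -26.5, -13.4, -13.4, -13.1, 0, 0, 0}, y in {0, 0, 0, 0, 0, 13.1, 13.4, 26.5, 26.5, 26.5}
xmin=-26.5, ymin=0, xmax=0, ymax=26.5

Answer: -26.5 0 0 26.5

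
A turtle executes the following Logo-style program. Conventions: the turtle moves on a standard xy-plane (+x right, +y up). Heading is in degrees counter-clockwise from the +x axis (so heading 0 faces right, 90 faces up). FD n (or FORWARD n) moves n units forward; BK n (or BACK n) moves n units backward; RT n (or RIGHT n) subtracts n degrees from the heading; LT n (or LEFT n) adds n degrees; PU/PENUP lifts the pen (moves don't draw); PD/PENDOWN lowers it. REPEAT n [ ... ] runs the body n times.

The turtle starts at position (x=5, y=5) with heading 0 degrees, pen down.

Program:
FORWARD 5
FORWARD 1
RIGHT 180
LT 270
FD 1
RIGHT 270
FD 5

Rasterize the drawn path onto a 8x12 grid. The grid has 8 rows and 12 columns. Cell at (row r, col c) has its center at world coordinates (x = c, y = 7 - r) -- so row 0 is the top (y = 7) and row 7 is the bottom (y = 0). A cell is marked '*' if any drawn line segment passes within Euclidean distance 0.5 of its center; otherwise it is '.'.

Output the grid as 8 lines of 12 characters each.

Answer: ............
......******
.....*******
............
............
............
............
............

Derivation:
Segment 0: (5,5) -> (10,5)
Segment 1: (10,5) -> (11,5)
Segment 2: (11,5) -> (11,6)
Segment 3: (11,6) -> (6,6)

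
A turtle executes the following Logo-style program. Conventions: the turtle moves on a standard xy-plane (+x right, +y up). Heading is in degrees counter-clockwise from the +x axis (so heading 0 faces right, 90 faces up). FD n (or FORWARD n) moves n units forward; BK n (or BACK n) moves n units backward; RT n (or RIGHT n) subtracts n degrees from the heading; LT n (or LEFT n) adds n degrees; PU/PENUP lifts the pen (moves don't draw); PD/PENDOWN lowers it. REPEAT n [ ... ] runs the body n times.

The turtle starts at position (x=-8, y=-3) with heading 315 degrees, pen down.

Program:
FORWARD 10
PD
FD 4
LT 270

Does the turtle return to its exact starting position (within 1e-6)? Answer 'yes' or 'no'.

Answer: no

Derivation:
Executing turtle program step by step:
Start: pos=(-8,-3), heading=315, pen down
FD 10: (-8,-3) -> (-0.929,-10.071) [heading=315, draw]
PD: pen down
FD 4: (-0.929,-10.071) -> (1.899,-12.899) [heading=315, draw]
LT 270: heading 315 -> 225
Final: pos=(1.899,-12.899), heading=225, 2 segment(s) drawn

Start position: (-8, -3)
Final position: (1.899, -12.899)
Distance = 14; >= 1e-6 -> NOT closed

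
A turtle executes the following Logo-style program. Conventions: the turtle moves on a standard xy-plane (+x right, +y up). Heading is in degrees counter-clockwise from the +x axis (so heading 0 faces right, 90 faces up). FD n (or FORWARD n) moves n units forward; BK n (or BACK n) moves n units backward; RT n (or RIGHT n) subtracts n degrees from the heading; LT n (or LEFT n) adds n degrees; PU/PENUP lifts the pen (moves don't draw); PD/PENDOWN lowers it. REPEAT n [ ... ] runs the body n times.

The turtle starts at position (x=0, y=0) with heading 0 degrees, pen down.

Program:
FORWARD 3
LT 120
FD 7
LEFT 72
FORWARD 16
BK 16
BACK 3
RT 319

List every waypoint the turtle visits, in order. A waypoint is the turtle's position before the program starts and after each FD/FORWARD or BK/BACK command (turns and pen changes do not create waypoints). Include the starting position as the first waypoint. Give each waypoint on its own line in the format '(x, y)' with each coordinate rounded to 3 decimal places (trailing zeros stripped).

Answer: (0, 0)
(3, 0)
(-0.5, 6.062)
(-16.15, 2.736)
(-0.5, 6.062)
(2.434, 6.686)

Derivation:
Executing turtle program step by step:
Start: pos=(0,0), heading=0, pen down
FD 3: (0,0) -> (3,0) [heading=0, draw]
LT 120: heading 0 -> 120
FD 7: (3,0) -> (-0.5,6.062) [heading=120, draw]
LT 72: heading 120 -> 192
FD 16: (-0.5,6.062) -> (-16.15,2.736) [heading=192, draw]
BK 16: (-16.15,2.736) -> (-0.5,6.062) [heading=192, draw]
BK 3: (-0.5,6.062) -> (2.434,6.686) [heading=192, draw]
RT 319: heading 192 -> 233
Final: pos=(2.434,6.686), heading=233, 5 segment(s) drawn
Waypoints (6 total):
(0, 0)
(3, 0)
(-0.5, 6.062)
(-16.15, 2.736)
(-0.5, 6.062)
(2.434, 6.686)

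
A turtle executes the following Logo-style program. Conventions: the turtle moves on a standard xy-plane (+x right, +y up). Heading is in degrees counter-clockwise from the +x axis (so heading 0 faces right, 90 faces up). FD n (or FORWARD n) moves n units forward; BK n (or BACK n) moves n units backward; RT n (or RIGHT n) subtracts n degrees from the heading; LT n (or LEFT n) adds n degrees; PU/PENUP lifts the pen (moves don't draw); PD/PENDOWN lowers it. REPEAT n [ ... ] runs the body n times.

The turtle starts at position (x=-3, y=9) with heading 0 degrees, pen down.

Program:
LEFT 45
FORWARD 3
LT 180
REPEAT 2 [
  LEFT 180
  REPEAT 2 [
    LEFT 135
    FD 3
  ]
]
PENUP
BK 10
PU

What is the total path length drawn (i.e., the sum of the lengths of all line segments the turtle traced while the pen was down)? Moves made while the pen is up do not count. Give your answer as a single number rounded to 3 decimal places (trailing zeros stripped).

Executing turtle program step by step:
Start: pos=(-3,9), heading=0, pen down
LT 45: heading 0 -> 45
FD 3: (-3,9) -> (-0.879,11.121) [heading=45, draw]
LT 180: heading 45 -> 225
REPEAT 2 [
  -- iteration 1/2 --
  LT 180: heading 225 -> 45
  REPEAT 2 [
    -- iteration 1/2 --
    LT 135: heading 45 -> 180
    FD 3: (-0.879,11.121) -> (-3.879,11.121) [heading=180, draw]
    -- iteration 2/2 --
    LT 135: heading 180 -> 315
    FD 3: (-3.879,11.121) -> (-1.757,9) [heading=315, draw]
  ]
  -- iteration 2/2 --
  LT 180: heading 315 -> 135
  REPEAT 2 [
    -- iteration 1/2 --
    LT 135: heading 135 -> 270
    FD 3: (-1.757,9) -> (-1.757,6) [heading=270, draw]
    -- iteration 2/2 --
    LT 135: heading 270 -> 45
    FD 3: (-1.757,6) -> (0.364,8.121) [heading=45, draw]
  ]
]
PU: pen up
BK 10: (0.364,8.121) -> (-6.707,1.05) [heading=45, move]
PU: pen up
Final: pos=(-6.707,1.05), heading=45, 5 segment(s) drawn

Segment lengths:
  seg 1: (-3,9) -> (-0.879,11.121), length = 3
  seg 2: (-0.879,11.121) -> (-3.879,11.121), length = 3
  seg 3: (-3.879,11.121) -> (-1.757,9), length = 3
  seg 4: (-1.757,9) -> (-1.757,6), length = 3
  seg 5: (-1.757,6) -> (0.364,8.121), length = 3
Total = 15

Answer: 15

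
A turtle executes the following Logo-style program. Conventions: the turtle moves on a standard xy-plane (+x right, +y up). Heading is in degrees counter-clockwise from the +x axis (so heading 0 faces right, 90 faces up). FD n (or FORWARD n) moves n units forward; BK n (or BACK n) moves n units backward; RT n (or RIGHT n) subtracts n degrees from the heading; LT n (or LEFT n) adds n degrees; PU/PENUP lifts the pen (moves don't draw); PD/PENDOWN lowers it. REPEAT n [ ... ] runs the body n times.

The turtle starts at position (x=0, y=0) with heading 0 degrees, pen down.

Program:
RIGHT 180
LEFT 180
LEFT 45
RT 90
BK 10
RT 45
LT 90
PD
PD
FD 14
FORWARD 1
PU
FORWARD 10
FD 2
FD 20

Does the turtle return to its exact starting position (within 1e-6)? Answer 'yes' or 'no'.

Executing turtle program step by step:
Start: pos=(0,0), heading=0, pen down
RT 180: heading 0 -> 180
LT 180: heading 180 -> 0
LT 45: heading 0 -> 45
RT 90: heading 45 -> 315
BK 10: (0,0) -> (-7.071,7.071) [heading=315, draw]
RT 45: heading 315 -> 270
LT 90: heading 270 -> 0
PD: pen down
PD: pen down
FD 14: (-7.071,7.071) -> (6.929,7.071) [heading=0, draw]
FD 1: (6.929,7.071) -> (7.929,7.071) [heading=0, draw]
PU: pen up
FD 10: (7.929,7.071) -> (17.929,7.071) [heading=0, move]
FD 2: (17.929,7.071) -> (19.929,7.071) [heading=0, move]
FD 20: (19.929,7.071) -> (39.929,7.071) [heading=0, move]
Final: pos=(39.929,7.071), heading=0, 3 segment(s) drawn

Start position: (0, 0)
Final position: (39.929, 7.071)
Distance = 40.55; >= 1e-6 -> NOT closed

Answer: no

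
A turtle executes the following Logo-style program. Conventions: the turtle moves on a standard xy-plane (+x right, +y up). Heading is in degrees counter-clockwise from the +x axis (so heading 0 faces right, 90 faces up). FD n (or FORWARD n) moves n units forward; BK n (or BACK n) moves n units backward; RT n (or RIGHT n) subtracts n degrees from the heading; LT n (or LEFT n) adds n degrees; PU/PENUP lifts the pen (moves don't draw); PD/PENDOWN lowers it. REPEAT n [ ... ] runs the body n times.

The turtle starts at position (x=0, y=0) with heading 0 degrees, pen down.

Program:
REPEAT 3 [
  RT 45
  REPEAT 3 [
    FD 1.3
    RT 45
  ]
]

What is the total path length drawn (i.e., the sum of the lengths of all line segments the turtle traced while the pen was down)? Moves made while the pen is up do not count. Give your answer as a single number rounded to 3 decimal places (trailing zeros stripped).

Executing turtle program step by step:
Start: pos=(0,0), heading=0, pen down
REPEAT 3 [
  -- iteration 1/3 --
  RT 45: heading 0 -> 315
  REPEAT 3 [
    -- iteration 1/3 --
    FD 1.3: (0,0) -> (0.919,-0.919) [heading=315, draw]
    RT 45: heading 315 -> 270
    -- iteration 2/3 --
    FD 1.3: (0.919,-0.919) -> (0.919,-2.219) [heading=270, draw]
    RT 45: heading 270 -> 225
    -- iteration 3/3 --
    FD 1.3: (0.919,-2.219) -> (0,-3.138) [heading=225, draw]
    RT 45: heading 225 -> 180
  ]
  -- iteration 2/3 --
  RT 45: heading 180 -> 135
  REPEAT 3 [
    -- iteration 1/3 --
    FD 1.3: (0,-3.138) -> (-0.919,-2.219) [heading=135, draw]
    RT 45: heading 135 -> 90
    -- iteration 2/3 --
    FD 1.3: (-0.919,-2.219) -> (-0.919,-0.919) [heading=90, draw]
    RT 45: heading 90 -> 45
    -- iteration 3/3 --
    FD 1.3: (-0.919,-0.919) -> (0,0) [heading=45, draw]
    RT 45: heading 45 -> 0
  ]
  -- iteration 3/3 --
  RT 45: heading 0 -> 315
  REPEAT 3 [
    -- iteration 1/3 --
    FD 1.3: (0,0) -> (0.919,-0.919) [heading=315, draw]
    RT 45: heading 315 -> 270
    -- iteration 2/3 --
    FD 1.3: (0.919,-0.919) -> (0.919,-2.219) [heading=270, draw]
    RT 45: heading 270 -> 225
    -- iteration 3/3 --
    FD 1.3: (0.919,-2.219) -> (0,-3.138) [heading=225, draw]
    RT 45: heading 225 -> 180
  ]
]
Final: pos=(0,-3.138), heading=180, 9 segment(s) drawn

Segment lengths:
  seg 1: (0,0) -> (0.919,-0.919), length = 1.3
  seg 2: (0.919,-0.919) -> (0.919,-2.219), length = 1.3
  seg 3: (0.919,-2.219) -> (0,-3.138), length = 1.3
  seg 4: (0,-3.138) -> (-0.919,-2.219), length = 1.3
  seg 5: (-0.919,-2.219) -> (-0.919,-0.919), length = 1.3
  seg 6: (-0.919,-0.919) -> (0,0), length = 1.3
  seg 7: (0,0) -> (0.919,-0.919), length = 1.3
  seg 8: (0.919,-0.919) -> (0.919,-2.219), length = 1.3
  seg 9: (0.919,-2.219) -> (0,-3.138), length = 1.3
Total = 11.7

Answer: 11.7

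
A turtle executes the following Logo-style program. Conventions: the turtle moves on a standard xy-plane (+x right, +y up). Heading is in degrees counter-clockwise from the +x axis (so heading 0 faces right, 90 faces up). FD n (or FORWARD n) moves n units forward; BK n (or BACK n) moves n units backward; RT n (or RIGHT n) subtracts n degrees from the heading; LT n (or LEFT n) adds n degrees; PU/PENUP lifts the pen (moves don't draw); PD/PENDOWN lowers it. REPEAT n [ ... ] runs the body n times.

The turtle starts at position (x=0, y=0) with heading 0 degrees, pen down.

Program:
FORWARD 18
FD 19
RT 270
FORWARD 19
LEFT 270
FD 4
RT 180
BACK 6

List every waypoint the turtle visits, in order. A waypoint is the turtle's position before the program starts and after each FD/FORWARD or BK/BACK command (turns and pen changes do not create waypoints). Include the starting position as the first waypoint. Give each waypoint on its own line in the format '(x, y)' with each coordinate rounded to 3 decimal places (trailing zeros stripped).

Answer: (0, 0)
(18, 0)
(37, 0)
(37, 19)
(41, 19)
(47, 19)

Derivation:
Executing turtle program step by step:
Start: pos=(0,0), heading=0, pen down
FD 18: (0,0) -> (18,0) [heading=0, draw]
FD 19: (18,0) -> (37,0) [heading=0, draw]
RT 270: heading 0 -> 90
FD 19: (37,0) -> (37,19) [heading=90, draw]
LT 270: heading 90 -> 0
FD 4: (37,19) -> (41,19) [heading=0, draw]
RT 180: heading 0 -> 180
BK 6: (41,19) -> (47,19) [heading=180, draw]
Final: pos=(47,19), heading=180, 5 segment(s) drawn
Waypoints (6 total):
(0, 0)
(18, 0)
(37, 0)
(37, 19)
(41, 19)
(47, 19)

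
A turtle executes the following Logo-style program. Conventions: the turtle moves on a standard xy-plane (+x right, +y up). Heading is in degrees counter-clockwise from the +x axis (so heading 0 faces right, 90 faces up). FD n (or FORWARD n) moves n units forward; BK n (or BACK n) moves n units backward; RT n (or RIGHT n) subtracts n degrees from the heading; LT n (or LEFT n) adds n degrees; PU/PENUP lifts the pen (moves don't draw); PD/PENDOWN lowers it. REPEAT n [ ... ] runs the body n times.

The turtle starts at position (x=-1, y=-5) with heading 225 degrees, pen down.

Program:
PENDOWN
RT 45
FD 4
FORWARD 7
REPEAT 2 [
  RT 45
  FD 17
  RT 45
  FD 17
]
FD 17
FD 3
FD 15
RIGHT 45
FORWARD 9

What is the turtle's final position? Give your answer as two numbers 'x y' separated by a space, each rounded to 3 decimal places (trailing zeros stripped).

Executing turtle program step by step:
Start: pos=(-1,-5), heading=225, pen down
PD: pen down
RT 45: heading 225 -> 180
FD 4: (-1,-5) -> (-5,-5) [heading=180, draw]
FD 7: (-5,-5) -> (-12,-5) [heading=180, draw]
REPEAT 2 [
  -- iteration 1/2 --
  RT 45: heading 180 -> 135
  FD 17: (-12,-5) -> (-24.021,7.021) [heading=135, draw]
  RT 45: heading 135 -> 90
  FD 17: (-24.021,7.021) -> (-24.021,24.021) [heading=90, draw]
  -- iteration 2/2 --
  RT 45: heading 90 -> 45
  FD 17: (-24.021,24.021) -> (-12,36.042) [heading=45, draw]
  RT 45: heading 45 -> 0
  FD 17: (-12,36.042) -> (5,36.042) [heading=0, draw]
]
FD 17: (5,36.042) -> (22,36.042) [heading=0, draw]
FD 3: (22,36.042) -> (25,36.042) [heading=0, draw]
FD 15: (25,36.042) -> (40,36.042) [heading=0, draw]
RT 45: heading 0 -> 315
FD 9: (40,36.042) -> (46.364,29.678) [heading=315, draw]
Final: pos=(46.364,29.678), heading=315, 10 segment(s) drawn

Answer: 46.364 29.678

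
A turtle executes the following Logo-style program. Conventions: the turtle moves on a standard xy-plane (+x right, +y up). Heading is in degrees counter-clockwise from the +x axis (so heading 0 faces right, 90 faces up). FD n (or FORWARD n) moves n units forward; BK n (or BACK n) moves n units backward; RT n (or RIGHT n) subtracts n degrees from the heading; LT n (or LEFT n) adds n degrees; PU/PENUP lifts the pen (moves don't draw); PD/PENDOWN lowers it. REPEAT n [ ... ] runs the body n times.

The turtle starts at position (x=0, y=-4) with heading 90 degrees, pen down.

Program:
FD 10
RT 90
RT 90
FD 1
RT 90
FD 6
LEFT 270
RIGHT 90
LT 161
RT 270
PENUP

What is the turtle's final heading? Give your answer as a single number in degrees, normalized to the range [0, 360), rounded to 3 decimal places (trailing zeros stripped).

Executing turtle program step by step:
Start: pos=(0,-4), heading=90, pen down
FD 10: (0,-4) -> (0,6) [heading=90, draw]
RT 90: heading 90 -> 0
RT 90: heading 0 -> 270
FD 1: (0,6) -> (0,5) [heading=270, draw]
RT 90: heading 270 -> 180
FD 6: (0,5) -> (-6,5) [heading=180, draw]
LT 270: heading 180 -> 90
RT 90: heading 90 -> 0
LT 161: heading 0 -> 161
RT 270: heading 161 -> 251
PU: pen up
Final: pos=(-6,5), heading=251, 3 segment(s) drawn

Answer: 251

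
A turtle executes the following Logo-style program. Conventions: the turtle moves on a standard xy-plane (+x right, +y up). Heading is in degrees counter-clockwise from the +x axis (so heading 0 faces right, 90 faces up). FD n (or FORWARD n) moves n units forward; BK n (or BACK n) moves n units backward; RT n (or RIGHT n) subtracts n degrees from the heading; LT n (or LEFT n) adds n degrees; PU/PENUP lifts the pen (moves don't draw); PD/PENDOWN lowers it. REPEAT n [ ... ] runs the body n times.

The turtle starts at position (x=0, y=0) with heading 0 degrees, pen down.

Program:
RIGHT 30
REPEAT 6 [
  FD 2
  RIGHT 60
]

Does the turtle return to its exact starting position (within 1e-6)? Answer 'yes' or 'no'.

Answer: yes

Derivation:
Executing turtle program step by step:
Start: pos=(0,0), heading=0, pen down
RT 30: heading 0 -> 330
REPEAT 6 [
  -- iteration 1/6 --
  FD 2: (0,0) -> (1.732,-1) [heading=330, draw]
  RT 60: heading 330 -> 270
  -- iteration 2/6 --
  FD 2: (1.732,-1) -> (1.732,-3) [heading=270, draw]
  RT 60: heading 270 -> 210
  -- iteration 3/6 --
  FD 2: (1.732,-3) -> (0,-4) [heading=210, draw]
  RT 60: heading 210 -> 150
  -- iteration 4/6 --
  FD 2: (0,-4) -> (-1.732,-3) [heading=150, draw]
  RT 60: heading 150 -> 90
  -- iteration 5/6 --
  FD 2: (-1.732,-3) -> (-1.732,-1) [heading=90, draw]
  RT 60: heading 90 -> 30
  -- iteration 6/6 --
  FD 2: (-1.732,-1) -> (0,0) [heading=30, draw]
  RT 60: heading 30 -> 330
]
Final: pos=(0,0), heading=330, 6 segment(s) drawn

Start position: (0, 0)
Final position: (0, 0)
Distance = 0; < 1e-6 -> CLOSED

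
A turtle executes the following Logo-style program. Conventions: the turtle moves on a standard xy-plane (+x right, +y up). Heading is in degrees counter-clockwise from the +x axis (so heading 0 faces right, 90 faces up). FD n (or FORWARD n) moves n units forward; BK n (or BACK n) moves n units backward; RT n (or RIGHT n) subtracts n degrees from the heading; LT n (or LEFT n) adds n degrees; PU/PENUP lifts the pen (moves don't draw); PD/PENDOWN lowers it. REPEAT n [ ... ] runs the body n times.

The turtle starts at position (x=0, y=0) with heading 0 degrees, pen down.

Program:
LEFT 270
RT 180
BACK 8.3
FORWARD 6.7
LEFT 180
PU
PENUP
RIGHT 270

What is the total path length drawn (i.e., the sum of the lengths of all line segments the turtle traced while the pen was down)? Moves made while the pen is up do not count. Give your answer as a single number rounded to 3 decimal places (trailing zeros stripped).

Answer: 15

Derivation:
Executing turtle program step by step:
Start: pos=(0,0), heading=0, pen down
LT 270: heading 0 -> 270
RT 180: heading 270 -> 90
BK 8.3: (0,0) -> (0,-8.3) [heading=90, draw]
FD 6.7: (0,-8.3) -> (0,-1.6) [heading=90, draw]
LT 180: heading 90 -> 270
PU: pen up
PU: pen up
RT 270: heading 270 -> 0
Final: pos=(0,-1.6), heading=0, 2 segment(s) drawn

Segment lengths:
  seg 1: (0,0) -> (0,-8.3), length = 8.3
  seg 2: (0,-8.3) -> (0,-1.6), length = 6.7
Total = 15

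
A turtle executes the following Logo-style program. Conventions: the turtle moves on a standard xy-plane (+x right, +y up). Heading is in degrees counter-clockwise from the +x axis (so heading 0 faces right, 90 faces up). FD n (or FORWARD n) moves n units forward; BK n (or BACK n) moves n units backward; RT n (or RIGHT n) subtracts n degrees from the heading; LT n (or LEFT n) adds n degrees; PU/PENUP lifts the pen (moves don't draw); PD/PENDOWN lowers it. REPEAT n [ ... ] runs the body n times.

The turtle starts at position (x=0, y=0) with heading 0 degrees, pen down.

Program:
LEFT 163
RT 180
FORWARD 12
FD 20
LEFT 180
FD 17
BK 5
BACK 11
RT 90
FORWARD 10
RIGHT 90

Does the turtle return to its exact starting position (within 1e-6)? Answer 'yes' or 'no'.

Answer: no

Derivation:
Executing turtle program step by step:
Start: pos=(0,0), heading=0, pen down
LT 163: heading 0 -> 163
RT 180: heading 163 -> 343
FD 12: (0,0) -> (11.476,-3.508) [heading=343, draw]
FD 20: (11.476,-3.508) -> (30.602,-9.356) [heading=343, draw]
LT 180: heading 343 -> 163
FD 17: (30.602,-9.356) -> (14.345,-4.386) [heading=163, draw]
BK 5: (14.345,-4.386) -> (19.126,-5.847) [heading=163, draw]
BK 11: (19.126,-5.847) -> (29.645,-9.064) [heading=163, draw]
RT 90: heading 163 -> 73
FD 10: (29.645,-9.064) -> (32.569,0.5) [heading=73, draw]
RT 90: heading 73 -> 343
Final: pos=(32.569,0.5), heading=343, 6 segment(s) drawn

Start position: (0, 0)
Final position: (32.569, 0.5)
Distance = 32.573; >= 1e-6 -> NOT closed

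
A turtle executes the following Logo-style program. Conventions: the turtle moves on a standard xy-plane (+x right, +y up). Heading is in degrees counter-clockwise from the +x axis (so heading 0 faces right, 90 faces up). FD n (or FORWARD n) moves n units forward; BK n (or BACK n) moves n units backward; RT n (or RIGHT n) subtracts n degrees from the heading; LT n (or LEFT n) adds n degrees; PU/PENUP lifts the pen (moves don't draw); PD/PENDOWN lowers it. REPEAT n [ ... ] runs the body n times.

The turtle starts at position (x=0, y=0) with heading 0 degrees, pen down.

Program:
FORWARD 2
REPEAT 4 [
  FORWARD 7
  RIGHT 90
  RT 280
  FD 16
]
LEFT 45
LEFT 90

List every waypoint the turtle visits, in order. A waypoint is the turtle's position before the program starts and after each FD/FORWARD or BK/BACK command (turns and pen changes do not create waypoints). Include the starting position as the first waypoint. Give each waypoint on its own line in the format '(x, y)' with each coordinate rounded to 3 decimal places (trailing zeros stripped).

Executing turtle program step by step:
Start: pos=(0,0), heading=0, pen down
FD 2: (0,0) -> (2,0) [heading=0, draw]
REPEAT 4 [
  -- iteration 1/4 --
  FD 7: (2,0) -> (9,0) [heading=0, draw]
  RT 90: heading 0 -> 270
  RT 280: heading 270 -> 350
  FD 16: (9,0) -> (24.757,-2.778) [heading=350, draw]
  -- iteration 2/4 --
  FD 7: (24.757,-2.778) -> (31.651,-3.994) [heading=350, draw]
  RT 90: heading 350 -> 260
  RT 280: heading 260 -> 340
  FD 16: (31.651,-3.994) -> (46.686,-9.466) [heading=340, draw]
  -- iteration 3/4 --
  FD 7: (46.686,-9.466) -> (53.264,-11.86) [heading=340, draw]
  RT 90: heading 340 -> 250
  RT 280: heading 250 -> 330
  FD 16: (53.264,-11.86) -> (67.12,-19.86) [heading=330, draw]
  -- iteration 4/4 --
  FD 7: (67.12,-19.86) -> (73.182,-23.36) [heading=330, draw]
  RT 90: heading 330 -> 240
  RT 280: heading 240 -> 320
  FD 16: (73.182,-23.36) -> (85.439,-33.645) [heading=320, draw]
]
LT 45: heading 320 -> 5
LT 90: heading 5 -> 95
Final: pos=(85.439,-33.645), heading=95, 9 segment(s) drawn
Waypoints (10 total):
(0, 0)
(2, 0)
(9, 0)
(24.757, -2.778)
(31.651, -3.994)
(46.686, -9.466)
(53.264, -11.86)
(67.12, -19.86)
(73.182, -23.36)
(85.439, -33.645)

Answer: (0, 0)
(2, 0)
(9, 0)
(24.757, -2.778)
(31.651, -3.994)
(46.686, -9.466)
(53.264, -11.86)
(67.12, -19.86)
(73.182, -23.36)
(85.439, -33.645)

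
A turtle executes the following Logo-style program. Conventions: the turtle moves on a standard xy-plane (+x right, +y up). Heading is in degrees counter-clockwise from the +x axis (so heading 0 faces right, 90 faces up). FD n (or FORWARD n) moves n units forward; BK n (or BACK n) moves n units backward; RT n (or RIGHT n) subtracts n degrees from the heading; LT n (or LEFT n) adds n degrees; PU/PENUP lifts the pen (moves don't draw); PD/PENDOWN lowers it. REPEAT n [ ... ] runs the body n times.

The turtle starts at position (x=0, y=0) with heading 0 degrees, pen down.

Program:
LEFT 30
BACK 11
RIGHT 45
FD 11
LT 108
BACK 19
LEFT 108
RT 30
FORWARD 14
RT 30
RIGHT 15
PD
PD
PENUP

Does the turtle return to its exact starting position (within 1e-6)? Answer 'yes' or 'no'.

Executing turtle program step by step:
Start: pos=(0,0), heading=0, pen down
LT 30: heading 0 -> 30
BK 11: (0,0) -> (-9.526,-5.5) [heading=30, draw]
RT 45: heading 30 -> 345
FD 11: (-9.526,-5.5) -> (1.099,-8.347) [heading=345, draw]
LT 108: heading 345 -> 93
BK 19: (1.099,-8.347) -> (2.093,-27.321) [heading=93, draw]
LT 108: heading 93 -> 201
RT 30: heading 201 -> 171
FD 14: (2.093,-27.321) -> (-11.734,-25.131) [heading=171, draw]
RT 30: heading 171 -> 141
RT 15: heading 141 -> 126
PD: pen down
PD: pen down
PU: pen up
Final: pos=(-11.734,-25.131), heading=126, 4 segment(s) drawn

Start position: (0, 0)
Final position: (-11.734, -25.131)
Distance = 27.735; >= 1e-6 -> NOT closed

Answer: no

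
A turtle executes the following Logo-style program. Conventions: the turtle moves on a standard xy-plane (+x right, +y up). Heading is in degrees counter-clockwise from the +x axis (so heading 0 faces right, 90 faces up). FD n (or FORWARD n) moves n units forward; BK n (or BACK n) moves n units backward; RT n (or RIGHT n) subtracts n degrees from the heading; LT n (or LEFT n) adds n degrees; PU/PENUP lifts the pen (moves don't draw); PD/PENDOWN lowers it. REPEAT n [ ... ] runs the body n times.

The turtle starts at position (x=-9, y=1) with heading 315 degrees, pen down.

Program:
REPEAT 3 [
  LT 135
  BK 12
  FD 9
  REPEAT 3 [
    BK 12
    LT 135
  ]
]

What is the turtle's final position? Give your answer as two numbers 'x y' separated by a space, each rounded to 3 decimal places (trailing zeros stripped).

Answer: -12.515 -5.515

Derivation:
Executing turtle program step by step:
Start: pos=(-9,1), heading=315, pen down
REPEAT 3 [
  -- iteration 1/3 --
  LT 135: heading 315 -> 90
  BK 12: (-9,1) -> (-9,-11) [heading=90, draw]
  FD 9: (-9,-11) -> (-9,-2) [heading=90, draw]
  REPEAT 3 [
    -- iteration 1/3 --
    BK 12: (-9,-2) -> (-9,-14) [heading=90, draw]
    LT 135: heading 90 -> 225
    -- iteration 2/3 --
    BK 12: (-9,-14) -> (-0.515,-5.515) [heading=225, draw]
    LT 135: heading 225 -> 0
    -- iteration 3/3 --
    BK 12: (-0.515,-5.515) -> (-12.515,-5.515) [heading=0, draw]
    LT 135: heading 0 -> 135
  ]
  -- iteration 2/3 --
  LT 135: heading 135 -> 270
  BK 12: (-12.515,-5.515) -> (-12.515,6.485) [heading=270, draw]
  FD 9: (-12.515,6.485) -> (-12.515,-2.515) [heading=270, draw]
  REPEAT 3 [
    -- iteration 1/3 --
    BK 12: (-12.515,-2.515) -> (-12.515,9.485) [heading=270, draw]
    LT 135: heading 270 -> 45
    -- iteration 2/3 --
    BK 12: (-12.515,9.485) -> (-21,1) [heading=45, draw]
    LT 135: heading 45 -> 180
    -- iteration 3/3 --
    BK 12: (-21,1) -> (-9,1) [heading=180, draw]
    LT 135: heading 180 -> 315
  ]
  -- iteration 3/3 --
  LT 135: heading 315 -> 90
  BK 12: (-9,1) -> (-9,-11) [heading=90, draw]
  FD 9: (-9,-11) -> (-9,-2) [heading=90, draw]
  REPEAT 3 [
    -- iteration 1/3 --
    BK 12: (-9,-2) -> (-9,-14) [heading=90, draw]
    LT 135: heading 90 -> 225
    -- iteration 2/3 --
    BK 12: (-9,-14) -> (-0.515,-5.515) [heading=225, draw]
    LT 135: heading 225 -> 0
    -- iteration 3/3 --
    BK 12: (-0.515,-5.515) -> (-12.515,-5.515) [heading=0, draw]
    LT 135: heading 0 -> 135
  ]
]
Final: pos=(-12.515,-5.515), heading=135, 15 segment(s) drawn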